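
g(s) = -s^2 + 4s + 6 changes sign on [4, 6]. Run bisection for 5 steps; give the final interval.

[5.125, 5.1875]

s = 5 gives g = 1, positive; keep [5, 6]
s = 5.5 gives g = -2.25, negative; keep [5, 5.5]
s = 5.25 gives g = -0.5625, negative; keep [5, 5.25]
s = 5.125 gives g = 0.2344, positive; keep [5.125, 5.25]
s = 5.1875 gives g = -0.1602, negative; keep [5.125, 5.1875]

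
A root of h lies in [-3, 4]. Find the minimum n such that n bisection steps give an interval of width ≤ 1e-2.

Width after n steps is 7/2^n. Need 2^n ≥ 7/1e-2 = 700.
2^9 = 512 < 700 ≤ 2^10 = 1024, so n = 10.

10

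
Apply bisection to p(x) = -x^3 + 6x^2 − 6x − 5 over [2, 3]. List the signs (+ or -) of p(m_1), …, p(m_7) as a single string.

p(2.5) = 1.875 > 0, so the root lies in [2, 2.5]
p(2.25) = 0.484375 > 0, so the root lies in [2, 2.25]
p(2.125) = -0.251953 < 0, so the root lies in [2.125, 2.25]
p(2.1875) = 0.1184 > 0, so the root lies in [2.125, 2.1875]
p(2.15625) = -0.0663 < 0, so the root lies in [2.15625, 2.1875]
p(2.171875) = 0.0262 > 0, so the root lies in [2.15625, 2.171875]
p(2.1640625) = -0.02 < 0, so the root lies in [2.1640625, 2.171875]

++-+-+-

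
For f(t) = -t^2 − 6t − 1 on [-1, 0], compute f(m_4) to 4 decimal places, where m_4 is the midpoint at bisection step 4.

0.0898

f(-0.5) = 1.75 > 0, so the root lies in [-0.5, 0]
f(-0.25) = 0.4375 > 0, so the root lies in [-0.25, 0]
f(-0.125) = -0.265625 < 0, so the root lies in [-0.25, -0.125]
f(-0.1875) = 0.0898 > 0, so the root lies in [-0.1875, -0.125]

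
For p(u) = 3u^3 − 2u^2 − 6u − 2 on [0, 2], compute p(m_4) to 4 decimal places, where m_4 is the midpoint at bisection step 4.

m = 1, p(m) = -7 (−); new bracket [1, 2]
m = 1.5, p(m) = -5.375 (−); new bracket [1.5, 2]
m = 1.75, p(m) = -2.546875 (−); new bracket [1.75, 2]
m = 1.875, p(m) = -0.5059 (−); new bracket [1.875, 2]

-0.5059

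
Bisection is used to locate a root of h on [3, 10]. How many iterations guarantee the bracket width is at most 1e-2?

10

Width after n steps is 7/2^n. Need 2^n ≥ 7/1e-2 = 700.
2^9 = 512 < 700 ≤ 2^10 = 1024, so n = 10.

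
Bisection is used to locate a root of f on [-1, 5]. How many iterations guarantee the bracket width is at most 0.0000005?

24

Width after n steps is 6/2^n. Need 2^n ≥ 6/0.0000005 = 12000000.
2^23 = 8388608 < 12000000 ≤ 2^24 = 16777216, so n = 24.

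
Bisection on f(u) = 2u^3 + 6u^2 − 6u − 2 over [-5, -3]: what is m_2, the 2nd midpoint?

-3.5

f(-4) = -10 < 0, so the root lies in [-4, -3]
f(-3.5) = 6.75 > 0, so the root lies in [-4, -3.5]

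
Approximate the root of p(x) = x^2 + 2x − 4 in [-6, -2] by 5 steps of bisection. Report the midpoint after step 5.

midpoint -4: p = 4 > 0 → [-4, -2]
midpoint -3: p = -1 < 0 → [-4, -3]
midpoint -3.5: p = 1.25 > 0 → [-3.5, -3]
midpoint -3.25: p = 0.0625 > 0 → [-3.25, -3]
midpoint -3.125: p = -0.4844 < 0 → [-3.25, -3.125]

-3.125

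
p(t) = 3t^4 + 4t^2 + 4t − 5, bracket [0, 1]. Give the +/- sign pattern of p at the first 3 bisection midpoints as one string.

-+-

midpoint 0.5: p = -1.8125 < 0 → [0.5, 1]
midpoint 0.75: p = 1.199219 > 0 → [0.5, 0.75]
midpoint 0.625: p = -0.479736 < 0 → [0.625, 0.75]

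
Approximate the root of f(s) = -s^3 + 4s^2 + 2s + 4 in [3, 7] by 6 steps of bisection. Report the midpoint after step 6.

4.5625

s = 5 gives f = -11, negative; keep [3, 5]
s = 4 gives f = 12, positive; keep [4, 5]
s = 4.5 gives f = 2.875, positive; keep [4.5, 5]
s = 4.75 gives f = -3.4219, negative; keep [4.5, 4.75]
s = 4.625 gives f = -0.1191, negative; keep [4.5, 4.625]
s = 4.5625 gives f = 1.4158, positive; keep [4.5625, 4.625]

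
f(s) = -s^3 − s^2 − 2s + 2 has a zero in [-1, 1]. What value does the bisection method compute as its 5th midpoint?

0.6875

midpoint 0: f = 2 > 0 → [0, 1]
midpoint 0.5: f = 0.625 > 0 → [0.5, 1]
midpoint 0.75: f = -0.484375 < 0 → [0.5, 0.75]
midpoint 0.625: f = 0.1152 > 0 → [0.625, 0.75]
midpoint 0.6875: f = -0.1726 < 0 → [0.625, 0.6875]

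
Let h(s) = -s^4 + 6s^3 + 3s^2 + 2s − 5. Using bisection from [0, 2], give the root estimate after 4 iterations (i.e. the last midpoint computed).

m = 1, h(m) = 5 (+); new bracket [0, 1]
m = 0.5, h(m) = -2.5625 (−); new bracket [0.5, 1]
m = 0.75, h(m) = 0.402344 (+); new bracket [0.5, 0.75]
m = 0.625, h(m) = -1.2659 (−); new bracket [0.625, 0.75]

0.625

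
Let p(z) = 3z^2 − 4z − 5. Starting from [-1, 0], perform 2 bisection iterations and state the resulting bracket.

midpoint -0.5: p = -2.25 < 0 → [-1, -0.5]
midpoint -0.75: p = -0.3125 < 0 → [-1, -0.75]

[-1, -0.75]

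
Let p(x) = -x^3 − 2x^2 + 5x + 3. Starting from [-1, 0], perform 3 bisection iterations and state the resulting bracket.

[-0.625, -0.5]

midpoint -0.5: p = 0.125 > 0 → [-1, -0.5]
midpoint -0.75: p = -1.453125 < 0 → [-0.75, -0.5]
midpoint -0.625: p = -0.662109 < 0 → [-0.625, -0.5]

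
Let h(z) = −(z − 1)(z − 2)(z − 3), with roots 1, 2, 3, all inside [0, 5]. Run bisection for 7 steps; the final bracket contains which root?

z = 2.5 gives h = 0.375, positive; keep [2.5, 5]
z = 3.75 gives h = -3.609375, negative; keep [2.5, 3.75]
z = 3.125 gives h = -0.298828, negative; keep [2.5, 3.125]
z = 2.8125 gives h = 0.2761, positive; keep [2.8125, 3.125]
z = 2.96875 gives h = 0.0596, positive; keep [2.96875, 3.125]
z = 3.046875 gives h = -0.1004, negative; keep [2.96875, 3.046875]
z = 3.0078125 gives h = -0.0158, negative; keep [2.96875, 3.0078125]

3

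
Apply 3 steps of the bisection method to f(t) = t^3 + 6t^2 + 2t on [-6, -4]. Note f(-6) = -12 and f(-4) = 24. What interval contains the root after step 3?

f(-5) = 15 > 0, so the root lies in [-6, -5]
f(-5.5) = 4.125 > 0, so the root lies in [-6, -5.5]
f(-5.75) = -3.234375 < 0, so the root lies in [-5.75, -5.5]

[-5.75, -5.5]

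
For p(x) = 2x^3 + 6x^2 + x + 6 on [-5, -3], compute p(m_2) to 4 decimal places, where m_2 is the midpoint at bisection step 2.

x = -4 gives p = -30, negative; keep [-4, -3]
x = -3.5 gives p = -9.75, negative; keep [-3.5, -3]

-9.7500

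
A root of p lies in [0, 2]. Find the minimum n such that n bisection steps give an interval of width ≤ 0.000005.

19

Width after n steps is 2/2^n. Need 2^n ≥ 2/0.000005 = 400000.
2^18 = 262144 < 400000 ≤ 2^19 = 524288, so n = 19.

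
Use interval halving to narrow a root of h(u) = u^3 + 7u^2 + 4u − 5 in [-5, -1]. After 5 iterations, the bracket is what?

[-1.375, -1.25]

midpoint -3: h = 19 > 0 → [-3, -1]
midpoint -2: h = 7 > 0 → [-2, -1]
midpoint -1.5: h = 1.375 > 0 → [-1.5, -1]
midpoint -1.25: h = -1.0156 < 0 → [-1.5, -1.25]
midpoint -1.375: h = 0.1348 > 0 → [-1.375, -1.25]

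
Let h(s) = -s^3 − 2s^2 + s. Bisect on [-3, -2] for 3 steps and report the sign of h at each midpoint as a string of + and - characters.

+--

m = -2.5, h(m) = 0.625 (+); new bracket [-2.5, -2]
m = -2.25, h(m) = -0.984375 (−); new bracket [-2.5, -2.25]
m = -2.375, h(m) = -0.259766 (−); new bracket [-2.5, -2.375]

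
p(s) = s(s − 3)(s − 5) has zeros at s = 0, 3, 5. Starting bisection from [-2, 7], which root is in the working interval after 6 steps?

midpoint 2.5: p = 3.125 > 0 → [-2, 2.5]
midpoint 0.25: p = 3.265625 > 0 → [-2, 0.25]
midpoint -0.875: p = -19.919922 < 0 → [-0.875, 0.25]
midpoint -0.3125: p = -5.4993 < 0 → [-0.3125, 0.25]
midpoint -0.03125: p = -0.4766 < 0 → [-0.03125, 0.25]
midpoint 0.109375: p = 1.5462 > 0 → [-0.03125, 0.109375]

0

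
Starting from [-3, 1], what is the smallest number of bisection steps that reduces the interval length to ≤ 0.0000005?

Width after n steps is 4/2^n. Need 2^n ≥ 4/0.0000005 = 8000000.
2^22 = 4194304 < 8000000 ≤ 2^23 = 8388608, so n = 23.

23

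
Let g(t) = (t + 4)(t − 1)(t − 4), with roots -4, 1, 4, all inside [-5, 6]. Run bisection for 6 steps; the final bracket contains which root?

-4

midpoint 0.5: g = 7.875 > 0 → [-5, 0.5]
midpoint -2.25: g = 35.546875 > 0 → [-5, -2.25]
midpoint -3.625: g = 13.224609 > 0 → [-5, -3.625]
midpoint -4.3125: g = -13.8 < 0 → [-4.3125, -3.625]
midpoint -3.96875: g = 1.2373 > 0 → [-4.3125, -3.96875]
midpoint -4.140625: g = -5.8849 < 0 → [-4.140625, -3.96875]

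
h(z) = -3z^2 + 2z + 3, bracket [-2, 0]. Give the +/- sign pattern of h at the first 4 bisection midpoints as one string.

h(-1) = -2 < 0, so the root lies in [-1, 0]
h(-0.5) = 1.25 > 0, so the root lies in [-1, -0.5]
h(-0.75) = -0.1875 < 0, so the root lies in [-0.75, -0.5]
h(-0.625) = 0.5781 > 0, so the root lies in [-0.75, -0.625]

-+-+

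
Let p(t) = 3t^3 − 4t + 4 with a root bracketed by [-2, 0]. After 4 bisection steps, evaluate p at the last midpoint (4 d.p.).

m = -1, p(m) = 5 (+); new bracket [-2, -1]
m = -1.5, p(m) = -0.125 (−); new bracket [-1.5, -1]
m = -1.25, p(m) = 3.140625 (+); new bracket [-1.5, -1.25]
m = -1.375, p(m) = 1.7012 (+); new bracket [-1.5, -1.375]

1.7012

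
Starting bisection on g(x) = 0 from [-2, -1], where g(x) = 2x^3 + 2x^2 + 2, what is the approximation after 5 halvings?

m = -1.5, g(m) = -0.25 (−); new bracket [-1.5, -1]
m = -1.25, g(m) = 1.21875 (+); new bracket [-1.5, -1.25]
m = -1.375, g(m) = 0.582031 (+); new bracket [-1.5, -1.375]
m = -1.4375, g(m) = 0.1919 (+); new bracket [-1.5, -1.4375]
m = -1.46875, g(m) = -0.0224 (−); new bracket [-1.46875, -1.4375]

-1.46875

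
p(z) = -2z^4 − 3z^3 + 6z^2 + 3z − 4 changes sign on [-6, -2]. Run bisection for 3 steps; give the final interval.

[-2.5, -2]

z = -4 gives p = -240, negative; keep [-4, -2]
z = -3 gives p = -40, negative; keep [-3, -2]
z = -2.5 gives p = -5.25, negative; keep [-2.5, -2]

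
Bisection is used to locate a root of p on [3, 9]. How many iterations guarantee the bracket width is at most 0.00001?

Width after n steps is 6/2^n. Need 2^n ≥ 6/0.00001 = 600000.
2^19 = 524288 < 600000 ≤ 2^20 = 1048576, so n = 20.

20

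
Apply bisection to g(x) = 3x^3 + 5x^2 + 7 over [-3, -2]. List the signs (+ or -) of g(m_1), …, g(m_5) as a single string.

--+-+

midpoint -2.5: g = -8.625 < 0 → [-2.5, -2]
midpoint -2.25: g = -1.859375 < 0 → [-2.25, -2]
midpoint -2.125: g = 0.791016 > 0 → [-2.25, -2.125]
midpoint -2.1875: g = -0.4768 < 0 → [-2.1875, -2.125]
midpoint -2.15625: g = 0.1712 > 0 → [-2.1875, -2.15625]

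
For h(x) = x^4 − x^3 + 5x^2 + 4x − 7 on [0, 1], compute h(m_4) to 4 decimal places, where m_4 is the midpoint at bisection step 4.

h(0.5) = -3.8125 < 0, so the root lies in [0.5, 1]
h(0.75) = -1.292969 < 0, so the root lies in [0.75, 1]
h(0.875) = 0.244385 > 0, so the root lies in [0.75, 0.875]
h(0.8125) = -0.5498 < 0, so the root lies in [0.8125, 0.875]

-0.5498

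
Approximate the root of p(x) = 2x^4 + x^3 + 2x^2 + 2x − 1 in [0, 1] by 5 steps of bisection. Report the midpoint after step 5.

0.34375

m = 0.5, p(m) = 0.75 (+); new bracket [0, 0.5]
m = 0.25, p(m) = -0.351562 (−); new bracket [0.25, 0.5]
m = 0.375, p(m) = 0.123535 (+); new bracket [0.25, 0.375]
m = 0.3125, p(m) = -0.1301 (−); new bracket [0.3125, 0.375]
m = 0.34375, p(m) = -0.0076 (−); new bracket [0.34375, 0.375]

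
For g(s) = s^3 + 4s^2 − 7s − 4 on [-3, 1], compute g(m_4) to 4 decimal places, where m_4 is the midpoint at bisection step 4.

s = -1 gives g = 6, positive; keep [-1, 1]
s = 0 gives g = -4, negative; keep [-1, 0]
s = -0.5 gives g = 0.375, positive; keep [-0.5, 0]
s = -0.25 gives g = -2.0156, negative; keep [-0.5, -0.25]

-2.0156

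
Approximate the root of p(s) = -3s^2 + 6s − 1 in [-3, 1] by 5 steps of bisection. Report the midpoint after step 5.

s = -1 gives p = -10, negative; keep [-1, 1]
s = 0 gives p = -1, negative; keep [0, 1]
s = 0.5 gives p = 1.25, positive; keep [0, 0.5]
s = 0.25 gives p = 0.3125, positive; keep [0, 0.25]
s = 0.125 gives p = -0.2969, negative; keep [0.125, 0.25]

0.125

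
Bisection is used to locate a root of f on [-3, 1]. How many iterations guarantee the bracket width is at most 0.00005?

17

Width after n steps is 4/2^n. Need 2^n ≥ 4/0.00005 = 80000.
2^16 = 65536 < 80000 ≤ 2^17 = 131072, so n = 17.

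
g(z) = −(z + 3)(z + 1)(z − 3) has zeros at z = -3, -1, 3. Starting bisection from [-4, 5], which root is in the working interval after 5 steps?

midpoint 0.5: g = 13.125 > 0 → [0.5, 5]
midpoint 2.75: g = 5.390625 > 0 → [2.75, 5]
midpoint 3.875: g = -29.326172 < 0 → [2.75, 3.875]
midpoint 3.3125: g = -8.5071 < 0 → [2.75, 3.3125]
midpoint 3.03125: g = -0.7598 < 0 → [2.75, 3.03125]

3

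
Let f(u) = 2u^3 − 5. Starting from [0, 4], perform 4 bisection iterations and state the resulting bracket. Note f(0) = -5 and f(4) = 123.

[1.25, 1.5]

u = 2 gives f = 11, positive; keep [0, 2]
u = 1 gives f = -3, negative; keep [1, 2]
u = 1.5 gives f = 1.75, positive; keep [1, 1.5]
u = 1.25 gives f = -1.0938, negative; keep [1.25, 1.5]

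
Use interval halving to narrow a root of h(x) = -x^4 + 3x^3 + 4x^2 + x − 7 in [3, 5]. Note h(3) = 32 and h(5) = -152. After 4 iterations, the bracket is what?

[3.875, 4]

m = 4, h(m) = -3 (−); new bracket [3, 4]
m = 3.5, h(m) = 24.0625 (+); new bracket [3.5, 4]
m = 3.75, h(m) = 13.449219 (+); new bracket [3.75, 4]
m = 3.875, h(m) = 6.0251 (+); new bracket [3.875, 4]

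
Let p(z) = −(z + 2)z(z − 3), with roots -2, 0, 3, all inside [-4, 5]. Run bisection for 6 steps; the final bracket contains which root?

p(0.5) = 3.125 > 0, so the root lies in [0.5, 5]
p(2.75) = 3.265625 > 0, so the root lies in [2.75, 5]
p(3.875) = -19.919922 < 0, so the root lies in [2.75, 3.875]
p(3.3125) = -5.4993 < 0, so the root lies in [2.75, 3.3125]
p(3.03125) = -0.4766 < 0, so the root lies in [2.75, 3.03125]
p(2.890625) = 1.5462 > 0, so the root lies in [2.890625, 3.03125]

3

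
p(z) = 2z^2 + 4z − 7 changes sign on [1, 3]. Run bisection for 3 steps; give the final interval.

m = 2, p(m) = 9 (+); new bracket [1, 2]
m = 1.5, p(m) = 3.5 (+); new bracket [1, 1.5]
m = 1.25, p(m) = 1.125 (+); new bracket [1, 1.25]

[1, 1.25]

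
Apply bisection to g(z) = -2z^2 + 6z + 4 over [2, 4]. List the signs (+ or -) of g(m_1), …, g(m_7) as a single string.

++---++

m = 3, g(m) = 4 (+); new bracket [3, 4]
m = 3.5, g(m) = 0.5 (+); new bracket [3.5, 4]
m = 3.75, g(m) = -1.625 (−); new bracket [3.5, 3.75]
m = 3.625, g(m) = -0.5312 (−); new bracket [3.5, 3.625]
m = 3.5625, g(m) = -0.0078 (−); new bracket [3.5, 3.5625]
m = 3.53125, g(m) = 0.248 (+); new bracket [3.53125, 3.5625]
m = 3.546875, g(m) = 0.1206 (+); new bracket [3.546875, 3.5625]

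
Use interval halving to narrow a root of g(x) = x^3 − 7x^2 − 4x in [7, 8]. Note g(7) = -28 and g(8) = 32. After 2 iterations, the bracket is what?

[7.5, 7.75]

m = 7.5, g(m) = -1.875 (−); new bracket [7.5, 8]
m = 7.75, g(m) = 14.046875 (+); new bracket [7.5, 7.75]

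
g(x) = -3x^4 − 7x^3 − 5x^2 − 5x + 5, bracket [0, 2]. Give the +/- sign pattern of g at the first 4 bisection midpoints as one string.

-+--

midpoint 1: g = -15 < 0 → [0, 1]
midpoint 0.5: g = 0.1875 > 0 → [0.5, 1]
midpoint 0.75: g = -5.464844 < 0 → [0.5, 0.75]
midpoint 0.625: g = -2.2449 < 0 → [0.5, 0.625]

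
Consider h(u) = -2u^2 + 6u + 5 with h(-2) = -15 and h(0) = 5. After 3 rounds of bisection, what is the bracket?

[-0.75, -0.5]

midpoint -1: h = -3 < 0 → [-1, 0]
midpoint -0.5: h = 1.5 > 0 → [-1, -0.5]
midpoint -0.75: h = -0.625 < 0 → [-0.75, -0.5]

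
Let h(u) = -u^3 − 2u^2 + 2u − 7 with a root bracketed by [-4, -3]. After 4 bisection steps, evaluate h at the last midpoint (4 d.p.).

m = -3.5, h(m) = 4.375 (+); new bracket [-3.5, -3]
m = -3.25, h(m) = -0.296875 (−); new bracket [-3.5, -3.25]
m = -3.375, h(m) = 1.912109 (+); new bracket [-3.375, -3.25]
m = -3.3125, h(m) = 0.7766 (+); new bracket [-3.3125, -3.25]

0.7766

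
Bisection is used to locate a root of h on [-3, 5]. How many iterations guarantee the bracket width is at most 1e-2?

10

Width after n steps is 8/2^n. Need 2^n ≥ 8/1e-2 = 800.
2^9 = 512 < 800 ≤ 2^10 = 1024, so n = 10.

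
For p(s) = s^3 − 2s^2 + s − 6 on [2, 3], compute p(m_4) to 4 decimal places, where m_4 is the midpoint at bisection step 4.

midpoint 2.5: p = -0.375 < 0 → [2.5, 3]
midpoint 2.75: p = 2.421875 > 0 → [2.5, 2.75]
midpoint 2.625: p = 0.931641 > 0 → [2.5, 2.625]
midpoint 2.5625: p = 0.2561 > 0 → [2.5, 2.5625]

0.2561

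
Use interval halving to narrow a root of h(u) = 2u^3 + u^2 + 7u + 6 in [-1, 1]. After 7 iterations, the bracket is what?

u = 0 gives h = 6, positive; keep [-1, 0]
u = -0.5 gives h = 2.5, positive; keep [-1, -0.5]
u = -0.75 gives h = 0.46875, positive; keep [-1, -0.75]
u = -0.875 gives h = -0.6992, negative; keep [-0.875, -0.75]
u = -0.8125 gives h = -0.1001, negative; keep [-0.8125, -0.75]
u = -0.78125 gives h = 0.1879, positive; keep [-0.8125, -0.78125]
u = -0.796875 gives h = 0.0448, positive; keep [-0.8125, -0.796875]

[-0.8125, -0.796875]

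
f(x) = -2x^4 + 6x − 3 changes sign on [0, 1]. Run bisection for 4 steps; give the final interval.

[0.5, 0.5625]

m = 0.5, f(m) = -0.125 (−); new bracket [0.5, 1]
m = 0.75, f(m) = 0.867188 (+); new bracket [0.5, 0.75]
m = 0.625, f(m) = 0.444824 (+); new bracket [0.5, 0.625]
m = 0.5625, f(m) = 0.1748 (+); new bracket [0.5, 0.5625]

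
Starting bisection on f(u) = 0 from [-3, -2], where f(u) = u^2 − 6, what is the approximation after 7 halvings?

-2.4453125

midpoint -2.5: f = 0.25 > 0 → [-2.5, -2]
midpoint -2.25: f = -0.9375 < 0 → [-2.5, -2.25]
midpoint -2.375: f = -0.359375 < 0 → [-2.5, -2.375]
midpoint -2.4375: f = -0.0586 < 0 → [-2.5, -2.4375]
midpoint -2.46875: f = 0.0947 > 0 → [-2.46875, -2.4375]
midpoint -2.453125: f = 0.0178 > 0 → [-2.453125, -2.4375]
midpoint -2.4453125: f = -0.0204 < 0 → [-2.453125, -2.4453125]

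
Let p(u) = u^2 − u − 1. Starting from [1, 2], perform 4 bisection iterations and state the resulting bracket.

u = 1.5 gives p = -0.25, negative; keep [1.5, 2]
u = 1.75 gives p = 0.3125, positive; keep [1.5, 1.75]
u = 1.625 gives p = 0.015625, positive; keep [1.5, 1.625]
u = 1.5625 gives p = -0.1211, negative; keep [1.5625, 1.625]

[1.5625, 1.625]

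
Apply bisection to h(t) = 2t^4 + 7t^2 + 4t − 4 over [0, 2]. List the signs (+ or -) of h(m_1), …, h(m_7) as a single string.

+-+++++

midpoint 1: h = 9 > 0 → [0, 1]
midpoint 0.5: h = -0.125 < 0 → [0.5, 1]
midpoint 0.75: h = 3.570312 > 0 → [0.5, 0.75]
midpoint 0.625: h = 1.5396 > 0 → [0.5, 0.625]
midpoint 0.5625: h = 0.6651 > 0 → [0.5, 0.5625]
midpoint 0.53125: h = 0.2599 > 0 → [0.5, 0.53125]
midpoint 0.515625: h = 0.065 > 0 → [0.5, 0.515625]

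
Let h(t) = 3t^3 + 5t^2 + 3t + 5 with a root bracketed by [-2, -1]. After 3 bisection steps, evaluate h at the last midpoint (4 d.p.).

midpoint -1.5: h = 1.625 > 0 → [-2, -1.5]
midpoint -1.75: h = -1.015625 < 0 → [-1.75, -1.5]
midpoint -1.625: h = 0.455078 > 0 → [-1.75, -1.625]

0.4551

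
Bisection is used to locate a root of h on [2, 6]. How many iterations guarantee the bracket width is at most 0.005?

10

Width after n steps is 4/2^n. Need 2^n ≥ 4/0.005 = 800.
2^9 = 512 < 800 ≤ 2^10 = 1024, so n = 10.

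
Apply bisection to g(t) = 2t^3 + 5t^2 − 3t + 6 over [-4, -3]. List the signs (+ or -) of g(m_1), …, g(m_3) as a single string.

g(-3.5) = -8 < 0, so the root lies in [-3.5, -3]
g(-3.25) = -0.09375 < 0, so the root lies in [-3.25, -3]
g(-3.125) = 3.167969 > 0, so the root lies in [-3.25, -3.125]

--+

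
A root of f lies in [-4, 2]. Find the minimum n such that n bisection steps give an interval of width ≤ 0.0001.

16

Width after n steps is 6/2^n. Need 2^n ≥ 6/0.0001 = 60000.
2^15 = 32768 < 60000 ≤ 2^16 = 65536, so n = 16.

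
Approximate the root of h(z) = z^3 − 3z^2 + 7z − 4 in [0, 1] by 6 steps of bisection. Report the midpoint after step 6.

z = 0.5 gives h = -1.125, negative; keep [0.5, 1]
z = 0.75 gives h = -0.015625, negative; keep [0.75, 1]
z = 0.875 gives h = 0.498047, positive; keep [0.75, 0.875]
z = 0.8125 gives h = 0.2434, positive; keep [0.75, 0.8125]
z = 0.78125 gives h = 0.1145, positive; keep [0.75, 0.78125]
z = 0.765625 gives h = 0.0496, positive; keep [0.75, 0.765625]

0.765625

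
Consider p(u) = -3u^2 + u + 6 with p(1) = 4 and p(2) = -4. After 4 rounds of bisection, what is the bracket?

u = 1.5 gives p = 0.75, positive; keep [1.5, 2]
u = 1.75 gives p = -1.4375, negative; keep [1.5, 1.75]
u = 1.625 gives p = -0.296875, negative; keep [1.5, 1.625]
u = 1.5625 gives p = 0.2383, positive; keep [1.5625, 1.625]

[1.5625, 1.625]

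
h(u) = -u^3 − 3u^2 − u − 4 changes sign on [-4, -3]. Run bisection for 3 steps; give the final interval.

[-3.125, -3]

u = -3.5 gives h = 5.625, positive; keep [-3.5, -3]
u = -3.25 gives h = 1.890625, positive; keep [-3.25, -3]
u = -3.125 gives h = 0.345703, positive; keep [-3.125, -3]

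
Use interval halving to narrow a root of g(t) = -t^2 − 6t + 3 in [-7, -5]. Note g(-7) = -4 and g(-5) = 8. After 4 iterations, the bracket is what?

g(-6) = 3 > 0, so the root lies in [-7, -6]
g(-6.5) = -0.25 < 0, so the root lies in [-6.5, -6]
g(-6.25) = 1.4375 > 0, so the root lies in [-6.5, -6.25]
g(-6.375) = 0.6094 > 0, so the root lies in [-6.5, -6.375]

[-6.5, -6.375]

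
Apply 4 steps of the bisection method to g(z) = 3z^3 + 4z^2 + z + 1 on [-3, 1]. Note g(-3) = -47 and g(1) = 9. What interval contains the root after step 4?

[-1.5, -1.25]

midpoint -1: g = 1 > 0 → [-3, -1]
midpoint -2: g = -9 < 0 → [-2, -1]
midpoint -1.5: g = -1.625 < 0 → [-1.5, -1]
midpoint -1.25: g = 0.1406 > 0 → [-1.5, -1.25]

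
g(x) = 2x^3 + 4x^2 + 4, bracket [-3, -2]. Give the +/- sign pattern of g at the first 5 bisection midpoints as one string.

-+-++

midpoint -2.5: g = -2.25 < 0 → [-2.5, -2]
midpoint -2.25: g = 1.46875 > 0 → [-2.5, -2.25]
midpoint -2.375: g = -0.230469 < 0 → [-2.375, -2.25]
midpoint -2.3125: g = 0.6577 > 0 → [-2.375, -2.3125]
midpoint -2.34375: g = 0.2234 > 0 → [-2.375, -2.34375]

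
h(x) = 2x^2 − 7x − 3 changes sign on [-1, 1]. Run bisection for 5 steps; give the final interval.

[-0.4375, -0.375]

x = 0 gives h = -3, negative; keep [-1, 0]
x = -0.5 gives h = 1, positive; keep [-0.5, 0]
x = -0.25 gives h = -1.125, negative; keep [-0.5, -0.25]
x = -0.375 gives h = -0.0938, negative; keep [-0.5, -0.375]
x = -0.4375 gives h = 0.4453, positive; keep [-0.4375, -0.375]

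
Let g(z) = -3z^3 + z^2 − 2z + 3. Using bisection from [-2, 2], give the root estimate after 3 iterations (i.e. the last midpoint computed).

0.5

midpoint 0: g = 3 > 0 → [0, 2]
midpoint 1: g = -1 < 0 → [0, 1]
midpoint 0.5: g = 1.875 > 0 → [0.5, 1]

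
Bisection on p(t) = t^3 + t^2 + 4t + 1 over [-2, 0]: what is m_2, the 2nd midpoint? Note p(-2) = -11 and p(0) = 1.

-0.5

midpoint -1: p = -3 < 0 → [-1, 0]
midpoint -0.5: p = -0.875 < 0 → [-0.5, 0]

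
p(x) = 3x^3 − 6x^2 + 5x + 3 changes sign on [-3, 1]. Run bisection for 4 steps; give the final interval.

[-0.5, -0.25]

x = -1 gives p = -11, negative; keep [-1, 1]
x = 0 gives p = 3, positive; keep [-1, 0]
x = -0.5 gives p = -1.375, negative; keep [-0.5, 0]
x = -0.25 gives p = 1.3281, positive; keep [-0.5, -0.25]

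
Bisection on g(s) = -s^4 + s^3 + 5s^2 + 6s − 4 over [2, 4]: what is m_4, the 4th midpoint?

3.125

m = 3, g(m) = 5 (+); new bracket [3, 4]
m = 3.5, g(m) = -28.9375 (−); new bracket [3, 3.5]
m = 3.25, g(m) = -8.925781 (−); new bracket [3, 3.25]
m = 3.125, g(m) = -1.2717 (−); new bracket [3, 3.125]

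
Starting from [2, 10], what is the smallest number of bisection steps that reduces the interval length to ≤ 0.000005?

21

Width after n steps is 8/2^n. Need 2^n ≥ 8/0.000005 = 1600000.
2^20 = 1048576 < 1600000 ≤ 2^21 = 2097152, so n = 21.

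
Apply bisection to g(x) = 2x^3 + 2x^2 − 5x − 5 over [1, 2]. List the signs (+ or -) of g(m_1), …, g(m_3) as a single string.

-++

g(1.5) = -1.25 < 0, so the root lies in [1.5, 2]
g(1.75) = 3.09375 > 0, so the root lies in [1.5, 1.75]
g(1.625) = 0.738281 > 0, so the root lies in [1.5, 1.625]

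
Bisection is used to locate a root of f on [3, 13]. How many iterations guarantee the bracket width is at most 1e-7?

Width after n steps is 10/2^n. Need 2^n ≥ 10/1e-7 = 100000000.
2^26 = 67108864 < 100000000 ≤ 2^27 = 134217728, so n = 27.

27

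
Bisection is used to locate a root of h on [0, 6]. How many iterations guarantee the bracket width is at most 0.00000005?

27

Width after n steps is 6/2^n. Need 2^n ≥ 6/0.00000005 = 120000000.
2^26 = 67108864 < 120000000 ≤ 2^27 = 134217728, so n = 27.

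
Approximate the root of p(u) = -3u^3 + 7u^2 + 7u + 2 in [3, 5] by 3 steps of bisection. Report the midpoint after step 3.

midpoint 4: p = -50 < 0 → [3, 4]
midpoint 3.5: p = -16.375 < 0 → [3, 3.5]
midpoint 3.25: p = -4.296875 < 0 → [3, 3.25]

3.25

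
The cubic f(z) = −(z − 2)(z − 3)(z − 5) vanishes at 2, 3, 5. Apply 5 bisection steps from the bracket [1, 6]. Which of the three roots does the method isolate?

midpoint 3.5: f = 1.125 > 0 → [3.5, 6]
midpoint 4.75: f = 1.203125 > 0 → [4.75, 6]
midpoint 5.375: f = -3.005859 < 0 → [4.75, 5.375]
midpoint 5.0625: f = -0.3948 < 0 → [4.75, 5.0625]
midpoint 4.90625: f = 0.5194 > 0 → [4.90625, 5.0625]

5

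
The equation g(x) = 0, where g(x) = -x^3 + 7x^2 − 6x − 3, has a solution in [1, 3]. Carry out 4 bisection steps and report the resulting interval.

[1.375, 1.5]

midpoint 2: g = 5 > 0 → [1, 2]
midpoint 1.5: g = 0.375 > 0 → [1, 1.5]
midpoint 1.25: g = -1.515625 < 0 → [1.25, 1.5]
midpoint 1.375: g = -0.6152 < 0 → [1.375, 1.5]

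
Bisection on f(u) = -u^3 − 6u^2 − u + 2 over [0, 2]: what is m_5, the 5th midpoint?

midpoint 1: f = -6 < 0 → [0, 1]
midpoint 0.5: f = -0.125 < 0 → [0, 0.5]
midpoint 0.25: f = 1.359375 > 0 → [0.25, 0.5]
midpoint 0.375: f = 0.7285 > 0 → [0.375, 0.5]
midpoint 0.4375: f = 0.3303 > 0 → [0.4375, 0.5]

0.4375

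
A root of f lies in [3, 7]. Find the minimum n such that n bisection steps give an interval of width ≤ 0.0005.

13

Width after n steps is 4/2^n. Need 2^n ≥ 4/0.0005 = 8000.
2^12 = 4096 < 8000 ≤ 2^13 = 8192, so n = 13.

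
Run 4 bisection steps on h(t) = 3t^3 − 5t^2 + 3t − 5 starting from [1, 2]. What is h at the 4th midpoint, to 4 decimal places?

0.2405

h(1.5) = -1.625 < 0, so the root lies in [1.5, 2]
h(1.75) = 1.015625 > 0, so the root lies in [1.5, 1.75]
h(1.625) = -0.455078 < 0, so the root lies in [1.625, 1.75]
h(1.6875) = 0.2405 > 0, so the root lies in [1.625, 1.6875]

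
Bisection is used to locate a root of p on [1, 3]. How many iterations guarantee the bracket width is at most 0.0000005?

Width after n steps is 2/2^n. Need 2^n ≥ 2/0.0000005 = 4000000.
2^21 = 2097152 < 4000000 ≤ 2^22 = 4194304, so n = 22.

22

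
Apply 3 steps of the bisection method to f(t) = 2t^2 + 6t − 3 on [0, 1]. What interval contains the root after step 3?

[0.375, 0.5]

t = 0.5 gives f = 0.5, positive; keep [0, 0.5]
t = 0.25 gives f = -1.375, negative; keep [0.25, 0.5]
t = 0.375 gives f = -0.46875, negative; keep [0.375, 0.5]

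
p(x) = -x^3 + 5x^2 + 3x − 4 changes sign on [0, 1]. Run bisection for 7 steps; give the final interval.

x = 0.5 gives p = -1.375, negative; keep [0.5, 1]
x = 0.75 gives p = 0.640625, positive; keep [0.5, 0.75]
x = 0.625 gives p = -0.416016, negative; keep [0.625, 0.75]
x = 0.6875 gives p = 0.1008, positive; keep [0.625, 0.6875]
x = 0.65625 gives p = -0.1606, negative; keep [0.65625, 0.6875]
x = 0.671875 gives p = -0.0306, negative; keep [0.671875, 0.6875]
x = 0.6796875 gives p = 0.0349, positive; keep [0.671875, 0.6796875]

[0.671875, 0.6796875]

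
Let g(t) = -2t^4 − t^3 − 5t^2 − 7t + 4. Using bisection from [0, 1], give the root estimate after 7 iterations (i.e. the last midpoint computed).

0.4296875

midpoint 0.5: g = -1 < 0 → [0, 0.5]
midpoint 0.25: g = 1.914062 > 0 → [0.25, 0.5]
midpoint 0.375: g = 0.57959 > 0 → [0.375, 0.5]
midpoint 0.4375: g = -0.1765 < 0 → [0.375, 0.4375]
midpoint 0.40625: g = 0.2095 > 0 → [0.40625, 0.4375]
midpoint 0.421875: g = 0.0185 > 0 → [0.421875, 0.4375]
midpoint 0.4296875: g = -0.0785 < 0 → [0.421875, 0.4296875]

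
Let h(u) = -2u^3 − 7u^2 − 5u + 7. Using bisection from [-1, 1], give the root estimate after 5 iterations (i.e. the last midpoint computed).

0.6875

m = 0, h(m) = 7 (+); new bracket [0, 1]
m = 0.5, h(m) = 2.5 (+); new bracket [0.5, 1]
m = 0.75, h(m) = -1.53125 (−); new bracket [0.5, 0.75]
m = 0.625, h(m) = 0.6523 (+); new bracket [0.625, 0.75]
m = 0.6875, h(m) = -0.396 (−); new bracket [0.625, 0.6875]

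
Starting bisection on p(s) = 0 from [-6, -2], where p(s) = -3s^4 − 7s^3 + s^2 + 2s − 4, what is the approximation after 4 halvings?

m = -4, p(m) = -316 (−); new bracket [-4, -2]
m = -3, p(m) = -55 (−); new bracket [-3, -2]
m = -2.5, p(m) = -10.5625 (−); new bracket [-2.5, -2]
m = -2.25, p(m) = -0.5898 (−); new bracket [-2.25, -2]

-2.25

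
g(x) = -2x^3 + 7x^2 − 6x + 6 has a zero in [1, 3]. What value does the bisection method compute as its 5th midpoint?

midpoint 2: g = 6 > 0 → [2, 3]
midpoint 2.5: g = 3.5 > 0 → [2.5, 3]
midpoint 2.75: g = 0.84375 > 0 → [2.75, 3]
midpoint 2.875: g = -0.918 < 0 → [2.75, 2.875]
midpoint 2.8125: g = 0.0015 > 0 → [2.8125, 2.875]

2.8125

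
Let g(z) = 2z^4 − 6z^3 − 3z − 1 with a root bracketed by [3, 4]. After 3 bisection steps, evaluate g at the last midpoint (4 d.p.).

z = 3.5 gives g = 31.375, positive; keep [3, 3.5]
z = 3.25 gives g = 6.414062, positive; keep [3, 3.25]
z = 3.125 gives g = -2.745605, negative; keep [3.125, 3.25]

-2.7456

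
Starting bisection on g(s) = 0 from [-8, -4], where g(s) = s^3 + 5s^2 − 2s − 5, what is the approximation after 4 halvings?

g(-6) = -29 < 0, so the root lies in [-6, -4]
g(-5) = 5 > 0, so the root lies in [-6, -5]
g(-5.5) = -9.125 < 0, so the root lies in [-5.5, -5]
g(-5.25) = -1.3906 < 0, so the root lies in [-5.25, -5]

-5.25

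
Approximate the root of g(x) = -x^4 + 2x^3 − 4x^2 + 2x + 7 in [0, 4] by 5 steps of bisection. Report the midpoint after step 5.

1.625

midpoint 2: g = -5 < 0 → [0, 2]
midpoint 1: g = 6 > 0 → [1, 2]
midpoint 1.5: g = 2.6875 > 0 → [1.5, 2]
midpoint 1.75: g = -0.4102 < 0 → [1.5, 1.75]
midpoint 1.625: g = 1.2966 > 0 → [1.625, 1.75]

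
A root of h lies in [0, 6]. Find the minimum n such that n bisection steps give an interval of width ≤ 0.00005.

Width after n steps is 6/2^n. Need 2^n ≥ 6/0.00005 = 120000.
2^16 = 65536 < 120000 ≤ 2^17 = 131072, so n = 17.

17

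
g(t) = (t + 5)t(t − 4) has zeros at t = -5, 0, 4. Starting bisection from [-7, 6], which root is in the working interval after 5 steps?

-5

t = -0.5 gives g = 10.125, positive; keep [-7, -0.5]
t = -3.75 gives g = 36.328125, positive; keep [-7, -3.75]
t = -5.375 gives g = -18.896484, negative; keep [-5.375, -3.75]
t = -4.5625 gives g = 17.0916, positive; keep [-5.375, -4.5625]
t = -4.96875 gives g = 1.3926, positive; keep [-5.375, -4.96875]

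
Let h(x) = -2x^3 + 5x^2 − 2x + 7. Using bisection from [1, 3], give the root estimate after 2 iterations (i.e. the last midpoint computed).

midpoint 2: h = 7 > 0 → [2, 3]
midpoint 2.5: h = 2 > 0 → [2.5, 3]

2.5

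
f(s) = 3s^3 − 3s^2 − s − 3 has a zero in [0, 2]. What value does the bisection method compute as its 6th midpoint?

1.59375

s = 1 gives f = -4, negative; keep [1, 2]
s = 1.5 gives f = -1.125, negative; keep [1.5, 2]
s = 1.75 gives f = 2.140625, positive; keep [1.5, 1.75]
s = 1.625 gives f = 0.3262, positive; keep [1.5, 1.625]
s = 1.5625 gives f = -0.4426, negative; keep [1.5625, 1.625]
s = 1.59375 gives f = -0.0693, negative; keep [1.59375, 1.625]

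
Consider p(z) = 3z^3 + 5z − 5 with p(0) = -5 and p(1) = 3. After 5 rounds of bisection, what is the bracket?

[0.71875, 0.75]

m = 0.5, p(m) = -2.125 (−); new bracket [0.5, 1]
m = 0.75, p(m) = 0.015625 (+); new bracket [0.5, 0.75]
m = 0.625, p(m) = -1.142578 (−); new bracket [0.625, 0.75]
m = 0.6875, p(m) = -0.5876 (−); new bracket [0.6875, 0.75]
m = 0.71875, p(m) = -0.2923 (−); new bracket [0.71875, 0.75]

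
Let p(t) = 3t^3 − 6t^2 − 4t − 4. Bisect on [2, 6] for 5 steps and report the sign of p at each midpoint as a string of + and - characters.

midpoint 4: p = 76 > 0 → [2, 4]
midpoint 3: p = 11 > 0 → [2, 3]
midpoint 2.5: p = -4.625 < 0 → [2.5, 3]
midpoint 2.75: p = 2.0156 > 0 → [2.5, 2.75]
midpoint 2.625: p = -1.5801 < 0 → [2.625, 2.75]

++-+-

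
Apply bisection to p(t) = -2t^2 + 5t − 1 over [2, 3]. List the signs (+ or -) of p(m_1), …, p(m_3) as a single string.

p(2.5) = -1 < 0, so the root lies in [2, 2.5]
p(2.25) = 0.125 > 0, so the root lies in [2.25, 2.5]
p(2.375) = -0.40625 < 0, so the root lies in [2.25, 2.375]

-+-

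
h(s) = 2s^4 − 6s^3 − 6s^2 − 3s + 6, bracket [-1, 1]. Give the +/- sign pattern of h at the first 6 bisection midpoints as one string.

++-+-+

h(0) = 6 > 0, so the root lies in [0, 1]
h(0.5) = 2.375 > 0, so the root lies in [0.5, 1]
h(0.75) = -1.523438 < 0, so the root lies in [0.5, 0.75]
h(0.625) = 0.6216 > 0, so the root lies in [0.625, 0.75]
h(0.6875) = -0.4013 < 0, so the root lies in [0.625, 0.6875]
h(0.65625) = 0.1225 > 0, so the root lies in [0.65625, 0.6875]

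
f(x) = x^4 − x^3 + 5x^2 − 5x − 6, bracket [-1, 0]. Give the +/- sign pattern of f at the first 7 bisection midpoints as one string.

f(-0.5) = -2.0625 < 0, so the root lies in [-1, -0.5]
f(-0.75) = 1.300781 > 0, so the root lies in [-0.75, -0.5]
f(-0.625) = -0.525146 < 0, so the root lies in [-0.75, -0.625]
f(-0.6875) = 0.3491 > 0, so the root lies in [-0.6875, -0.625]
f(-0.65625) = -0.0973 < 0, so the root lies in [-0.6875, -0.65625]
f(-0.671875) = 0.1235 > 0, so the root lies in [-0.671875, -0.65625]
f(-0.6640625) = 0.0125 > 0, so the root lies in [-0.6640625, -0.65625]

-+-+-++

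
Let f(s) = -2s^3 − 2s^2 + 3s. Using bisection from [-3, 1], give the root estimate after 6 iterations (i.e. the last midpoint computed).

-1.8125

m = -1, f(m) = -3 (−); new bracket [-3, -1]
m = -2, f(m) = 2 (+); new bracket [-2, -1]
m = -1.5, f(m) = -2.25 (−); new bracket [-2, -1.5]
m = -1.75, f(m) = -0.6562 (−); new bracket [-2, -1.75]
m = -1.875, f(m) = 0.5273 (+); new bracket [-1.875, -1.75]
m = -1.8125, f(m) = -0.0991 (−); new bracket [-1.875, -1.8125]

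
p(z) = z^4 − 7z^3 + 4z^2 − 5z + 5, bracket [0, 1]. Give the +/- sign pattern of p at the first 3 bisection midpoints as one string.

++-

m = 0.5, p(m) = 2.6875 (+); new bracket [0.5, 1]
m = 0.75, p(m) = 0.863281 (+); new bracket [0.75, 1]
m = 0.875, p(m) = -0.415771 (−); new bracket [0.75, 0.875]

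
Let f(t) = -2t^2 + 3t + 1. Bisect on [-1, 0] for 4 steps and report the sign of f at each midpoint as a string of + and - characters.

-+--

f(-0.5) = -1 < 0, so the root lies in [-0.5, 0]
f(-0.25) = 0.125 > 0, so the root lies in [-0.5, -0.25]
f(-0.375) = -0.40625 < 0, so the root lies in [-0.375, -0.25]
f(-0.3125) = -0.1328 < 0, so the root lies in [-0.3125, -0.25]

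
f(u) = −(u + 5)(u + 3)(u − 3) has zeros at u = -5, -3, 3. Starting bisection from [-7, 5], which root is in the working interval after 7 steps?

u = -1 gives f = 32, positive; keep [-1, 5]
u = 2 gives f = 35, positive; keep [2, 5]
u = 3.5 gives f = -27.625, negative; keep [2, 3.5]
u = 2.75 gives f = 11.1406, positive; keep [2.75, 3.5]
u = 3.125 gives f = -6.2207, negative; keep [2.75, 3.125]
u = 2.9375 gives f = 2.9456, positive; keep [2.9375, 3.125]
u = 3.03125 gives f = -1.5137, negative; keep [2.9375, 3.03125]

3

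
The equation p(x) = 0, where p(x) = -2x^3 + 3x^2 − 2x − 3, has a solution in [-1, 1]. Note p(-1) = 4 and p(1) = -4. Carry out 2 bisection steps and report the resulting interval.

[-1, -0.5]

midpoint 0: p = -3 < 0 → [-1, 0]
midpoint -0.5: p = -1 < 0 → [-1, -0.5]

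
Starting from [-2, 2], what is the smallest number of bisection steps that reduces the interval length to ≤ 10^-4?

16

Width after n steps is 4/2^n. Need 2^n ≥ 4/10^-4 = 40000.
2^15 = 32768 < 40000 ≤ 2^16 = 65536, so n = 16.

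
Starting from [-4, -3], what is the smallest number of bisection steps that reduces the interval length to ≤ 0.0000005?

21

Width after n steps is 1/2^n. Need 2^n ≥ 1/0.0000005 = 2000000.
2^20 = 1048576 < 2000000 ≤ 2^21 = 2097152, so n = 21.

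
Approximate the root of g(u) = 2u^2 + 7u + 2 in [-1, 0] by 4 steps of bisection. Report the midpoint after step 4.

-0.3125

midpoint -0.5: g = -1 < 0 → [-0.5, 0]
midpoint -0.25: g = 0.375 > 0 → [-0.5, -0.25]
midpoint -0.375: g = -0.34375 < 0 → [-0.375, -0.25]
midpoint -0.3125: g = 0.0078 > 0 → [-0.375, -0.3125]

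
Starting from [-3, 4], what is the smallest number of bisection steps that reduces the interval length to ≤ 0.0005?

Width after n steps is 7/2^n. Need 2^n ≥ 7/0.0005 = 14000.
2^13 = 8192 < 14000 ≤ 2^14 = 16384, so n = 14.

14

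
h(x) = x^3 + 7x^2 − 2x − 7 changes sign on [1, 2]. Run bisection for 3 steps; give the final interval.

midpoint 1.5: h = 9.125 > 0 → [1, 1.5]
midpoint 1.25: h = 3.390625 > 0 → [1, 1.25]
midpoint 1.125: h = 1.033203 > 0 → [1, 1.125]

[1, 1.125]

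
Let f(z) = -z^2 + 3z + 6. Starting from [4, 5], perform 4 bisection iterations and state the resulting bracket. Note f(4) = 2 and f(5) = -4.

[4.3125, 4.375]

z = 4.5 gives f = -0.75, negative; keep [4, 4.5]
z = 4.25 gives f = 0.6875, positive; keep [4.25, 4.5]
z = 4.375 gives f = -0.015625, negative; keep [4.25, 4.375]
z = 4.3125 gives f = 0.3398, positive; keep [4.3125, 4.375]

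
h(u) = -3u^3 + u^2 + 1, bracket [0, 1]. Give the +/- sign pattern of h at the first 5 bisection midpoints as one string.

m = 0.5, h(m) = 0.875 (+); new bracket [0.5, 1]
m = 0.75, h(m) = 0.296875 (+); new bracket [0.75, 1]
m = 0.875, h(m) = -0.244141 (−); new bracket [0.75, 0.875]
m = 0.8125, h(m) = 0.051 (+); new bracket [0.8125, 0.875]
m = 0.84375, h(m) = -0.0901 (−); new bracket [0.8125, 0.84375]

++-+-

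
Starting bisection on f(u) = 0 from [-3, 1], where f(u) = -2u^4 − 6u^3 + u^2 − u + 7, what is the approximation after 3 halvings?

m = -1, f(m) = 13 (+); new bracket [-1, 1]
m = 0, f(m) = 7 (+); new bracket [0, 1]
m = 0.5, f(m) = 5.875 (+); new bracket [0.5, 1]

0.5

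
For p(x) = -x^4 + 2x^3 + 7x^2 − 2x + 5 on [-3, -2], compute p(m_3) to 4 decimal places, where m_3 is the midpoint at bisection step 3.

p(-2.5) = -16.5625 < 0, so the root lies in [-2.5, -2]
p(-2.25) = -3.472656 < 0, so the root lies in [-2.25, -2]
p(-2.125) = 1.2771 > 0, so the root lies in [-2.25, -2.125]

1.2771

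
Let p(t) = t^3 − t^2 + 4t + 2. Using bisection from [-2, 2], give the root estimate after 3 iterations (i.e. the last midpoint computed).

-0.5

midpoint 0: p = 2 > 0 → [-2, 0]
midpoint -1: p = -4 < 0 → [-1, 0]
midpoint -0.5: p = -0.375 < 0 → [-0.5, 0]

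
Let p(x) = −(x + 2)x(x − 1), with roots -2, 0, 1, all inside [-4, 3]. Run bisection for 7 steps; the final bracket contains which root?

x = -0.5 gives p = -1.125, negative; keep [-4, -0.5]
x = -2.25 gives p = 1.828125, positive; keep [-2.25, -0.5]
x = -1.375 gives p = -2.041016, negative; keep [-2.25, -1.375]
x = -1.8125 gives p = -0.9558, negative; keep [-2.25, -1.8125]
x = -2.03125 gives p = 0.1924, positive; keep [-2.03125, -1.8125]
x = -1.921875 gives p = -0.4387, negative; keep [-2.03125, -1.921875]
x = -1.9765625 gives p = -0.1379, negative; keep [-2.03125, -1.9765625]

-2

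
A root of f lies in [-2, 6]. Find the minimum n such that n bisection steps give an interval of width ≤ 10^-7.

27

Width after n steps is 8/2^n. Need 2^n ≥ 8/10^-7 = 80000000.
2^26 = 67108864 < 80000000 ≤ 2^27 = 134217728, so n = 27.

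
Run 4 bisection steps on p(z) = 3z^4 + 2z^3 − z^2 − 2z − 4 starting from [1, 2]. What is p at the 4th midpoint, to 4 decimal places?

midpoint 1.5: p = 12.6875 > 0 → [1, 1.5]
midpoint 1.25: p = 3.167969 > 0 → [1, 1.25]
midpoint 1.125: p = 0.137451 > 0 → [1, 1.125]
midpoint 1.0625: p = -1.0317 < 0 → [1.0625, 1.125]

-1.0317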